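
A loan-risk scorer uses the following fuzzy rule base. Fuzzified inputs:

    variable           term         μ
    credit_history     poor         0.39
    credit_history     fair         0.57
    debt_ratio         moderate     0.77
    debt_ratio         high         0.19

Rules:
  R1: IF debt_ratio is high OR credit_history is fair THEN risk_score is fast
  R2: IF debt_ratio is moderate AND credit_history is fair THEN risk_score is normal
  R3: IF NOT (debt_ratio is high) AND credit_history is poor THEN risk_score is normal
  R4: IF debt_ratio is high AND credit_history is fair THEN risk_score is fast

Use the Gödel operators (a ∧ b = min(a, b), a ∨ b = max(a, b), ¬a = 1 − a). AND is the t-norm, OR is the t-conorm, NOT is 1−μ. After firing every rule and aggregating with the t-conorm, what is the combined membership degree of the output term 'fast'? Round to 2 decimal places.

0.57

R1: high=0.19, fair=0.57; OR[max(a, b)] → w = 0.57
R2: moderate=0.77, fair=0.57; AND[min(a, b)] → w = 0.57
R3: ¬high=1−0.19=0.81, poor=0.39; AND[min(a, b)] → w = 0.39
R4: high=0.19, fair=0.57; AND[min(a, b)] → w = 0.19
Rules with consequent 'fast': {R1, R4} → strengths 0.57, 0.19
Aggregate via t-conorm [max(a, b)]: 0.57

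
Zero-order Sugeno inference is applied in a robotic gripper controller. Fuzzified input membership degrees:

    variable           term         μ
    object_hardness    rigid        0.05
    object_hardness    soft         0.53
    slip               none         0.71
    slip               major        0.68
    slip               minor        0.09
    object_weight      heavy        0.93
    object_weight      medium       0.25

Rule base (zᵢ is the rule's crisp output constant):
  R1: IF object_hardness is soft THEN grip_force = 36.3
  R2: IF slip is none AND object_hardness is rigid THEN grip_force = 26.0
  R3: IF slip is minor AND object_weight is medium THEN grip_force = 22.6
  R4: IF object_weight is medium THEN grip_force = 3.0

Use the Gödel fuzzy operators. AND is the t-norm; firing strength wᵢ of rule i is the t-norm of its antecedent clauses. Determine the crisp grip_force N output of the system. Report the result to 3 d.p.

25.351

R1 (z=36.3): soft=0.53 → w = 0.53
R2 (z=26.0): none=0.71, rigid=0.05; AND[min(a, b)] → w = 0.05
R3 (z=22.6): minor=0.09, medium=0.25; AND[min(a, b)] → w = 0.09
R4 (z=3.0): medium=0.25 → w = 0.25
Weighted average = (0.53·36.3 + 0.05·26.0 + 0.09·22.6 + 0.25·3.0) / (0.53 + 0.05 + 0.09 + 0.25)
  = 23.3230 / 0.9200 = 25.351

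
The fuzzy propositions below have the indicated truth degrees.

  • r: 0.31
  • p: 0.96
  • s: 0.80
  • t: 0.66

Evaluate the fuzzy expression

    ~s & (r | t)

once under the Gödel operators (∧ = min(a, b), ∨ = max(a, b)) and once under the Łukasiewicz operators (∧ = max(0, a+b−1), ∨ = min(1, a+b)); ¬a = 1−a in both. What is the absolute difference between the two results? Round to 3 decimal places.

Under Gödel:
  ~s = 1 − 0.80 = 0.20
  r | t = max(a, b) on (0.31, 0.66) = 0.66
  ~s & (r | t) = min(a, b) on (0.20, 0.66) = 0.20
  → value = 0.2000
Under Łukasiewicz:
  ~s = 1 − 0.80 = 0.20
  r | t = min(1, a+b) on (0.31, 0.66) = 0.97
  ~s & (r | t) = max(0, a+b−1) on (0.20, 0.97) = 0.17
  → value = 0.1700
|0.2000 − 0.1700| = 0.030

0.030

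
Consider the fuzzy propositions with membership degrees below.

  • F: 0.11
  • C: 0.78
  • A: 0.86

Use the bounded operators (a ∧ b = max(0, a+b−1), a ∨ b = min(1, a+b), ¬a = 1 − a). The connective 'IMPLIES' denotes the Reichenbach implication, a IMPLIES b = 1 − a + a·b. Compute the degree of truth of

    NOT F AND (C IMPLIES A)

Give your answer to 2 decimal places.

NOT F = 1 − 0.11 = 0.89
C IMPLIES A  [Reichenbach: 1 − a + a·b] with a=0.78, b=0.86 → 0.89
NOT F AND (C IMPLIES A) = max(0, a+b−1) on (0.89, 0.89) = 0.78

0.78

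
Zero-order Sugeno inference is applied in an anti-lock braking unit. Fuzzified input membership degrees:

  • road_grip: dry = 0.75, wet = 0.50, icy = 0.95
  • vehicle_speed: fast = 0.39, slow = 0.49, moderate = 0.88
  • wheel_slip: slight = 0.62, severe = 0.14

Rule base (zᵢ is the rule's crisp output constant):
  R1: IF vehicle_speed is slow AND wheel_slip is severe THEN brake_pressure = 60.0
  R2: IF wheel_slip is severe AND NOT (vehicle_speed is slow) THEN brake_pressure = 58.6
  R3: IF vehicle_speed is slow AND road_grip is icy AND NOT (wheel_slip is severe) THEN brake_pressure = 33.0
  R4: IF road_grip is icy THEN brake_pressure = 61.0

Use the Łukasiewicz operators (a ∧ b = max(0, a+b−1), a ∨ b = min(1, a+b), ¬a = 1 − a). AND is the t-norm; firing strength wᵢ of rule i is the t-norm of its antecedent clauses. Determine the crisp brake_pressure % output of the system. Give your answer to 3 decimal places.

R1 (z=60.0): slow=0.49, severe=0.14; AND[max(0, a+b−1)] → w = 0.00
R2 (z=58.6): severe=0.14, ¬slow=1−0.49=0.51; AND[max(0, a+b−1)] → w = 0.00
R3 (z=33.0): slow=0.49, icy=0.95, ¬severe=1−0.14=0.86; AND[max(0, a+b−1)] → w = 0.30
R4 (z=61.0): icy=0.95 → w = 0.95
Weighted average = (0.00·60.0 + 0.00·58.6 + 0.30·33.0 + 0.95·61.0) / (0.00 + 0.00 + 0.30 + 0.95)
  = 67.8500 / 1.2500 = 54.280

54.280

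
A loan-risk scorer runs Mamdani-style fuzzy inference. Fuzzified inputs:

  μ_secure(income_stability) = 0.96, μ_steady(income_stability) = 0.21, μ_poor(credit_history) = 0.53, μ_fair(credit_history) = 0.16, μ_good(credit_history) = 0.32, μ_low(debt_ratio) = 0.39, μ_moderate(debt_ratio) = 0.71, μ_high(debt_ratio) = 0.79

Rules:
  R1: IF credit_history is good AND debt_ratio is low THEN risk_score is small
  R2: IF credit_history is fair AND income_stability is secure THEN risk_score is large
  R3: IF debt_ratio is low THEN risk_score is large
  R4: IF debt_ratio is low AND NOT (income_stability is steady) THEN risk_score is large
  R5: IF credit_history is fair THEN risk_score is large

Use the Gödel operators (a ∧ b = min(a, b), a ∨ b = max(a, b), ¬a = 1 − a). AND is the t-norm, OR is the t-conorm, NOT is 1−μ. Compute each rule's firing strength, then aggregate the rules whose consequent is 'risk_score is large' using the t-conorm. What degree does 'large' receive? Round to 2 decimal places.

R1: good=0.32, low=0.39; AND[min(a, b)] → w = 0.32
R2: fair=0.16, secure=0.96; AND[min(a, b)] → w = 0.16
R3: low=0.39 → w = 0.39
R4: low=0.39, ¬steady=1−0.21=0.79; AND[min(a, b)] → w = 0.39
R5: fair=0.16 → w = 0.16
Rules with consequent 'large': {R2, R3, R4, R5} → strengths 0.16, 0.39, 0.39, 0.16
Aggregate via t-conorm [max(a, b)]: 0.39

0.39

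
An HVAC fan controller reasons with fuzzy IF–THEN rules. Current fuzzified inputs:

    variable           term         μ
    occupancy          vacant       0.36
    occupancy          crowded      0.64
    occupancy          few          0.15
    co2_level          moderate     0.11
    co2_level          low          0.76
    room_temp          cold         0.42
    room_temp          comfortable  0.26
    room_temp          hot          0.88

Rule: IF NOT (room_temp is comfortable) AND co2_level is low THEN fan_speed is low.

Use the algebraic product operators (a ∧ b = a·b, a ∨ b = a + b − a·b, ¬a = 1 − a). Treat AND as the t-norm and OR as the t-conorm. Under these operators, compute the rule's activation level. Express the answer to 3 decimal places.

firing strength: ¬comfortable=1−0.26=0.74, low=0.76; AND[a·b] → w = 0.5624

0.562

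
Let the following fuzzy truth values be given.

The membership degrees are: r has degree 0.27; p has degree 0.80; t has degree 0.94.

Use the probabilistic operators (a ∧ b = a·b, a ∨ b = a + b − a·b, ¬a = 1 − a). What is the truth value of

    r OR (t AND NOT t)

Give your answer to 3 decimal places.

0.311

NOT t = 1 − 0.9400 = 0.0600
t AND NOT t = a·b on (0.9400, 0.0600) = 0.0564
r OR (t AND NOT t) = a + b − a·b on (0.2700, 0.0564) = 0.3112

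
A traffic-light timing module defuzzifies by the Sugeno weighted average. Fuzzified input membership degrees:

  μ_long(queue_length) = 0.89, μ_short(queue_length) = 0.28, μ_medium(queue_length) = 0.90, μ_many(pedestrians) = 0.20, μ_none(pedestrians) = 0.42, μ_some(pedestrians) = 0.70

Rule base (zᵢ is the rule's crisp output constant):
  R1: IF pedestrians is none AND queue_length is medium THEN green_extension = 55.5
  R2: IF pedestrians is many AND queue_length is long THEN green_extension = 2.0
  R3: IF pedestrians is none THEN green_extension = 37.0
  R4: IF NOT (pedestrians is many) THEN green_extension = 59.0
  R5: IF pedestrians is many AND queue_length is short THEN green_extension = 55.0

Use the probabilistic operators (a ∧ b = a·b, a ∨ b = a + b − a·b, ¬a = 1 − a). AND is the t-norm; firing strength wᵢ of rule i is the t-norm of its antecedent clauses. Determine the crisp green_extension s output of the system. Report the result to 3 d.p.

47.574

R1 (z=55.5): none=0.42, medium=0.90; AND[a·b] → w = 0.3780
R2 (z=2.0): many=0.20, long=0.89; AND[a·b] → w = 0.1780
R3 (z=37.0): none=0.42 → w = 0.4200
R4 (z=59.0): ¬many=1−0.20=0.80 → w = 0.8000
R5 (z=55.0): many=0.20, short=0.28; AND[a·b] → w = 0.0560
Weighted average = (0.3780·55.5 + 0.1780·2.0 + 0.4200·37.0 + 0.8000·59.0 + 0.0560·55.0) / (0.3780 + 0.1780 + 0.4200 + 0.8000 + 0.0560)
  = 87.1550 / 1.8320 = 47.574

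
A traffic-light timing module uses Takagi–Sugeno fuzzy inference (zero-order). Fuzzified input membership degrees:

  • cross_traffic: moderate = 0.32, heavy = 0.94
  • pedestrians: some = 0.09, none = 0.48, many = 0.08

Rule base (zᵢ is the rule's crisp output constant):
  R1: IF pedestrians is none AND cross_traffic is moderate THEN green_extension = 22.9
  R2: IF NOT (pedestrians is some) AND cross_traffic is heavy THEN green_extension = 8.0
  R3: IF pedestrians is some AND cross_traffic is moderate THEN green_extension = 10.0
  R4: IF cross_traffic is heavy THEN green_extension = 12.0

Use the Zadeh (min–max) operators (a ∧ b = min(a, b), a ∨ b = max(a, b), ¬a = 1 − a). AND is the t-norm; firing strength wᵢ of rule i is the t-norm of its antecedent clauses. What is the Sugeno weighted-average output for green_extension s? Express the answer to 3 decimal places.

11.853

R1 (z=22.9): none=0.48, moderate=0.32; AND[min(a, b)] → w = 0.32
R2 (z=8.0): ¬some=1−0.09=0.91, heavy=0.94; AND[min(a, b)] → w = 0.91
R3 (z=10.0): some=0.09, moderate=0.32; AND[min(a, b)] → w = 0.09
R4 (z=12.0): heavy=0.94 → w = 0.94
Weighted average = (0.32·22.9 + 0.91·8.0 + 0.09·10.0 + 0.94·12.0) / (0.32 + 0.91 + 0.09 + 0.94)
  = 26.7880 / 2.2600 = 11.853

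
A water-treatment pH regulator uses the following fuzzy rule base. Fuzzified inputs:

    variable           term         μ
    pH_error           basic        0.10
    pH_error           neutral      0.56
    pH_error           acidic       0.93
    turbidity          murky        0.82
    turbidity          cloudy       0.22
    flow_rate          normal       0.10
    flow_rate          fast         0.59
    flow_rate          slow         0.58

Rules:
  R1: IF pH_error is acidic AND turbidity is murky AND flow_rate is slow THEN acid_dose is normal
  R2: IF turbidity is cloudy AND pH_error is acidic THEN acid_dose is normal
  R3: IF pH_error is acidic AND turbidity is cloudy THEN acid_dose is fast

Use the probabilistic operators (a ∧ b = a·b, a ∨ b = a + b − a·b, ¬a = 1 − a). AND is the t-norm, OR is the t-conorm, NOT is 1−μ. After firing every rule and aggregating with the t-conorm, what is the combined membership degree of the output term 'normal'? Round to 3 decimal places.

R1: acidic=0.93, murky=0.82, slow=0.58; AND[a·b] → w = 0.4423
R2: cloudy=0.22, acidic=0.93; AND[a·b] → w = 0.2046
R3: acidic=0.93, cloudy=0.22; AND[a·b] → w = 0.2046
Rules with consequent 'normal': {R1, R2} → strengths 0.4423, 0.2046
Aggregate via t-conorm [a + b − a·b]: 0.5564

0.556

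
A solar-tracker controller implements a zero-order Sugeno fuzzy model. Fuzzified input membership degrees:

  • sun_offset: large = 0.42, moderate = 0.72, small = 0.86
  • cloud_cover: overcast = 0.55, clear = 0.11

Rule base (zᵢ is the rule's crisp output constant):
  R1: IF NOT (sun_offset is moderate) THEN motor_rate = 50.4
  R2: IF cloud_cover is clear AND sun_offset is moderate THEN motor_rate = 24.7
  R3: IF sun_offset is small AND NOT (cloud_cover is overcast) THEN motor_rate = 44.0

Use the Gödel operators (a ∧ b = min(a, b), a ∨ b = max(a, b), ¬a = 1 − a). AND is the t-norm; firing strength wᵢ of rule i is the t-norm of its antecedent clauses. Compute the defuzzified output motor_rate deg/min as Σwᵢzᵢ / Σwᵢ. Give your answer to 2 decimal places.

R1 (z=50.4): ¬moderate=1−0.72=0.28 → w = 0.28
R2 (z=24.7): clear=0.11, moderate=0.72; AND[min(a, b)] → w = 0.11
R3 (z=44.0): small=0.86, ¬overcast=1−0.55=0.45; AND[min(a, b)] → w = 0.45
Weighted average = (0.28·50.4 + 0.11·24.7 + 0.45·44.0) / (0.28 + 0.11 + 0.45)
  = 36.6290 / 0.8400 = 43.61

43.61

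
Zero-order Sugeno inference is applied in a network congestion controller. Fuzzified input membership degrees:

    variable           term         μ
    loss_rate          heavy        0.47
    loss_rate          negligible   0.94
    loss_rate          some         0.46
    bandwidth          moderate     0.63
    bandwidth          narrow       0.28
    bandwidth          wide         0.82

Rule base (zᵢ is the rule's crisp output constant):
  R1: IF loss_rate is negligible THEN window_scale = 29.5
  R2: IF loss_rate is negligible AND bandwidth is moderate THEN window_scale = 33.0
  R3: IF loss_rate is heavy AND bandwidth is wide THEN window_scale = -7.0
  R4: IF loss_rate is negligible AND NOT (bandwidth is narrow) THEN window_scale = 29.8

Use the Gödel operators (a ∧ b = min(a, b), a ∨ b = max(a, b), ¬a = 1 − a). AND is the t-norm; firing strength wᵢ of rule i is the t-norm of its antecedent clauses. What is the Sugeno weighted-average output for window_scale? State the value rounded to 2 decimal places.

R1 (z=29.5): negligible=0.94 → w = 0.94
R2 (z=33.0): negligible=0.94, moderate=0.63; AND[min(a, b)] → w = 0.63
R3 (z=-7.0): heavy=0.47, wide=0.82; AND[min(a, b)] → w = 0.47
R4 (z=29.8): negligible=0.94, ¬narrow=1−0.28=0.72; AND[min(a, b)] → w = 0.72
Weighted average = (0.94·29.5 + 0.63·33.0 + 0.47·-7.0 + 0.72·29.8) / (0.94 + 0.63 + 0.47 + 0.72)
  = 66.6860 / 2.7600 = 24.16

24.16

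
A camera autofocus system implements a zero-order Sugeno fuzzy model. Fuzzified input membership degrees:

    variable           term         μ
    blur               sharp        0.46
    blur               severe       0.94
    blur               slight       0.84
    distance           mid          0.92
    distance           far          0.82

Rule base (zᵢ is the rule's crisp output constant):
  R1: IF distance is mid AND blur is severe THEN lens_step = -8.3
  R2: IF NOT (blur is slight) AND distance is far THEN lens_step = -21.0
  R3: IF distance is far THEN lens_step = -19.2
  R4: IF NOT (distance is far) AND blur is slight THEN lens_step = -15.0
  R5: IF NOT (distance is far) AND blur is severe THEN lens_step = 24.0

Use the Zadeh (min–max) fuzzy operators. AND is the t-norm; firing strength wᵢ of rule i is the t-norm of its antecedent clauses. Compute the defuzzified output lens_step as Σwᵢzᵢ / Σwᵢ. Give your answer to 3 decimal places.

R1 (z=-8.3): mid=0.92, severe=0.94; AND[min(a, b)] → w = 0.92
R2 (z=-21.0): ¬slight=1−0.84=0.16, far=0.82; AND[min(a, b)] → w = 0.16
R3 (z=-19.2): far=0.82 → w = 0.82
R4 (z=-15.0): ¬far=1−0.82=0.18, slight=0.84; AND[min(a, b)] → w = 0.18
R5 (z=24.0): ¬far=1−0.82=0.18, severe=0.94; AND[min(a, b)] → w = 0.18
Weighted average = (0.92·-8.3 + 0.16·-21.0 + 0.82·-19.2 + 0.18·-15.0 + 0.18·24.0) / (0.92 + 0.16 + 0.82 + 0.18 + 0.18)
  = -25.1200 / 2.2600 = -11.115

-11.115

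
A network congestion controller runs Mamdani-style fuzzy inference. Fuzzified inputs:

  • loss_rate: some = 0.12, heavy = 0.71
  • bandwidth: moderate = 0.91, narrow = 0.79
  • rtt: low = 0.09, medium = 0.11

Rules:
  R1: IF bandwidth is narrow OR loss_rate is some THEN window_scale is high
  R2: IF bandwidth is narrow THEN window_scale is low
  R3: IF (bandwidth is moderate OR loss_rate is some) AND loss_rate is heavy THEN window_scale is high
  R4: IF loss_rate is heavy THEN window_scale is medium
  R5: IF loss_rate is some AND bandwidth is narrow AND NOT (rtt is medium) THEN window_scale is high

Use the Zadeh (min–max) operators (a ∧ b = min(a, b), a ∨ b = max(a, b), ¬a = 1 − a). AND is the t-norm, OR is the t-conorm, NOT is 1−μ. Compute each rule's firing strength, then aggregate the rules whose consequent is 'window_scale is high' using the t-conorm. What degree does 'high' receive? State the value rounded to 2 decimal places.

0.79

R1: narrow=0.79, some=0.12; OR[max(a, b)] → w = 0.79
R2: narrow=0.79 → w = 0.79
R3: (moderate=0.91 OR some=0.12) = 0.91; AND[min(a, b)] with heavy=0.71 → w = 0.71
R4: heavy=0.71 → w = 0.71
R5: some=0.12, narrow=0.79, ¬medium=1−0.11=0.89; AND[min(a, b)] → w = 0.12
Rules with consequent 'high': {R1, R3, R5} → strengths 0.79, 0.71, 0.12
Aggregate via t-conorm [max(a, b)]: 0.79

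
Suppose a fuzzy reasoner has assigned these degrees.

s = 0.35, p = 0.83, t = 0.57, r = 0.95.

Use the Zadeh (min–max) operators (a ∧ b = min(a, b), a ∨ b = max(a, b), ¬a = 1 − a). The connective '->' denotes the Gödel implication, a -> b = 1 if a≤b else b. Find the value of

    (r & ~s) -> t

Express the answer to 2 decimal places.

0.57

~s = 1 − 0.35 = 0.65
r & ~s = min(a, b) on (0.95, 0.65) = 0.65
(r & ~s) -> t  [Gödel: 1 if a≤b else b] with a=0.65, b=0.57 → 0.57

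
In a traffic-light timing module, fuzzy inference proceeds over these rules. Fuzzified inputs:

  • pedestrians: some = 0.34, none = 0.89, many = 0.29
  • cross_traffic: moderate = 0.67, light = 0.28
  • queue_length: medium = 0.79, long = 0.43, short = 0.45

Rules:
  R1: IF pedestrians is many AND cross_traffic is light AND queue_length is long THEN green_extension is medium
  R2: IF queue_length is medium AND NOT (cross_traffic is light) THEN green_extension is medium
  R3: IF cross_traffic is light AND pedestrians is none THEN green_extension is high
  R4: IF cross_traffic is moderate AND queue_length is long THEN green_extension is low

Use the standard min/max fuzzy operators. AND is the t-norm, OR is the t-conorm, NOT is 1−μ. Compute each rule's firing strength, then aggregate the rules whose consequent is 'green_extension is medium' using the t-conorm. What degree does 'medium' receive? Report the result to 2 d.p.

R1: many=0.29, light=0.28, long=0.43; AND[min(a, b)] → w = 0.28
R2: medium=0.79, ¬light=1−0.28=0.72; AND[min(a, b)] → w = 0.72
R3: light=0.28, none=0.89; AND[min(a, b)] → w = 0.28
R4: moderate=0.67, long=0.43; AND[min(a, b)] → w = 0.43
Rules with consequent 'medium': {R1, R2} → strengths 0.28, 0.72
Aggregate via t-conorm [max(a, b)]: 0.72

0.72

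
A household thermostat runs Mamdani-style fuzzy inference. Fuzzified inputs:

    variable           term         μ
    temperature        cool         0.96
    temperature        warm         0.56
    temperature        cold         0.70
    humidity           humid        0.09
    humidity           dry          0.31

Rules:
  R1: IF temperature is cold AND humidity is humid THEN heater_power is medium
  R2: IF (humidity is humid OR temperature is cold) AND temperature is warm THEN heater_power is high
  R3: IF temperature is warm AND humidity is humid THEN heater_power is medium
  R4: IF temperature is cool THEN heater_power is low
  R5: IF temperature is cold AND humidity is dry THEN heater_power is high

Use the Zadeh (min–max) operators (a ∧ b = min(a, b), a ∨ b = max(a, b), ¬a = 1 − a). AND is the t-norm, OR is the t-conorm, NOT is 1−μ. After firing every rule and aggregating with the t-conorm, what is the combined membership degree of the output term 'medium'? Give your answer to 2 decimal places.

0.09

R1: cold=0.70, humid=0.09; AND[min(a, b)] → w = 0.09
R2: (humid=0.09 OR cold=0.70) = 0.70; AND[min(a, b)] with warm=0.56 → w = 0.56
R3: warm=0.56, humid=0.09; AND[min(a, b)] → w = 0.09
R4: cool=0.96 → w = 0.96
R5: cold=0.70, dry=0.31; AND[min(a, b)] → w = 0.31
Rules with consequent 'medium': {R1, R3} → strengths 0.09, 0.09
Aggregate via t-conorm [max(a, b)]: 0.09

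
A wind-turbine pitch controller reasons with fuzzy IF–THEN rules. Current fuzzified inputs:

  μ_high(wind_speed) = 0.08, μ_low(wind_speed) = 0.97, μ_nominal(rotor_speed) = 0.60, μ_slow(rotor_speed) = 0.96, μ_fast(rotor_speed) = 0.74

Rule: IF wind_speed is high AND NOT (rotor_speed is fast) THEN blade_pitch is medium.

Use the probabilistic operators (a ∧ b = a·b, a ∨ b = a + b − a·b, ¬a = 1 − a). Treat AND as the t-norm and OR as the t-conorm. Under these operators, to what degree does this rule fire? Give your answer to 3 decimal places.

0.021

firing strength: high=0.08, ¬fast=1−0.74=0.26; AND[a·b] → w = 0.0208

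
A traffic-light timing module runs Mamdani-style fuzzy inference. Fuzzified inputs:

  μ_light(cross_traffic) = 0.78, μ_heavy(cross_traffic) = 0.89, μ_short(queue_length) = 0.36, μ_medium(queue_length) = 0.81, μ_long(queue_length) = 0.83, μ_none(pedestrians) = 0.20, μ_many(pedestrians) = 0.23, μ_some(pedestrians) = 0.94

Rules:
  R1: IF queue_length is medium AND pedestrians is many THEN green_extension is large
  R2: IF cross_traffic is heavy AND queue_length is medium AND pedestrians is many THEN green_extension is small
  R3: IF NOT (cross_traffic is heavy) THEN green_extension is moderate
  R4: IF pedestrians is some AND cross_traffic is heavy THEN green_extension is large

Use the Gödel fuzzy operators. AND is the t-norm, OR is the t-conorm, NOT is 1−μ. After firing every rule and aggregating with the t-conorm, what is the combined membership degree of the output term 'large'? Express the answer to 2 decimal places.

0.89

R1: medium=0.81, many=0.23; AND[min(a, b)] → w = 0.23
R2: heavy=0.89, medium=0.81, many=0.23; AND[min(a, b)] → w = 0.23
R3: ¬heavy=1−0.89=0.11 → w = 0.11
R4: some=0.94, heavy=0.89; AND[min(a, b)] → w = 0.89
Rules with consequent 'large': {R1, R4} → strengths 0.23, 0.89
Aggregate via t-conorm [max(a, b)]: 0.89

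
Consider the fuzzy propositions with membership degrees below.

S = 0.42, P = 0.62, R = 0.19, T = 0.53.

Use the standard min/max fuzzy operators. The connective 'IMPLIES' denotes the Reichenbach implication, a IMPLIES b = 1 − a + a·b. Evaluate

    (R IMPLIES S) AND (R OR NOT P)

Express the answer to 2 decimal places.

0.38

R IMPLIES S  [Reichenbach: 1 − a + a·b] with a=0.19, b=0.42 → 0.89
NOT P = 1 − 0.62 = 0.38
R OR NOT P = max(a, b) on (0.19, 0.38) = 0.38
(R IMPLIES S) AND (R OR NOT P) = min(a, b) on (0.89, 0.38) = 0.38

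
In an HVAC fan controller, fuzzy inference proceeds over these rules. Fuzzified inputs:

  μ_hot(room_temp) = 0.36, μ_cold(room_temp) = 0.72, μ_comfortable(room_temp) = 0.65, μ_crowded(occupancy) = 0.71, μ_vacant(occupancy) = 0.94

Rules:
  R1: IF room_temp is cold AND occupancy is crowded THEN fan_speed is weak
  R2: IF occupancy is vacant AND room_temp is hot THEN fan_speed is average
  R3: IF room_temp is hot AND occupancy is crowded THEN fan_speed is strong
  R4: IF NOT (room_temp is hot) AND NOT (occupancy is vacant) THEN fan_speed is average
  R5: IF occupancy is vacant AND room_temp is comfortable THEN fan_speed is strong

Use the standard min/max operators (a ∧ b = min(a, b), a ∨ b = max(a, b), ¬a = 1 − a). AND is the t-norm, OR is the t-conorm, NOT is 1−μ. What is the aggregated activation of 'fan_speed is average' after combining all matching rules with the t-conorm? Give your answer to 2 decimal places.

R1: cold=0.72, crowded=0.71; AND[min(a, b)] → w = 0.71
R2: vacant=0.94, hot=0.36; AND[min(a, b)] → w = 0.36
R3: hot=0.36, crowded=0.71; AND[min(a, b)] → w = 0.36
R4: ¬hot=1−0.36=0.64, ¬vacant=1−0.94=0.06; AND[min(a, b)] → w = 0.06
R5: vacant=0.94, comfortable=0.65; AND[min(a, b)] → w = 0.65
Rules with consequent 'average': {R2, R4} → strengths 0.36, 0.06
Aggregate via t-conorm [max(a, b)]: 0.36

0.36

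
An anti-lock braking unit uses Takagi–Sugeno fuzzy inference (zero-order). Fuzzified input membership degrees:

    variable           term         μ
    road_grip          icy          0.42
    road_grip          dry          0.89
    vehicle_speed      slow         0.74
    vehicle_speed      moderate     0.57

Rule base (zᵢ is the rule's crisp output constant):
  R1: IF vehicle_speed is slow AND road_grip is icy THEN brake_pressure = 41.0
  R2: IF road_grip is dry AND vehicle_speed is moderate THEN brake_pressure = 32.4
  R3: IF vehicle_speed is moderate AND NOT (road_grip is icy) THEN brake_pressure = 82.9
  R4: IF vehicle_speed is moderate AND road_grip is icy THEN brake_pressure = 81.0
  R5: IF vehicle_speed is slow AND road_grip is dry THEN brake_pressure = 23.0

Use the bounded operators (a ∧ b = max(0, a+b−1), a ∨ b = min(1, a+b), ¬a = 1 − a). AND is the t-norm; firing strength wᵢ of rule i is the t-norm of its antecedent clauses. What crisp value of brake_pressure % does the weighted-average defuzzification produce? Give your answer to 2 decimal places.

34.56

R1 (z=41.0): slow=0.74, icy=0.42; AND[max(0, a+b−1)] → w = 0.16
R2 (z=32.4): dry=0.89, moderate=0.57; AND[max(0, a+b−1)] → w = 0.46
R3 (z=82.9): moderate=0.57, ¬icy=1−0.42=0.58; AND[max(0, a+b−1)] → w = 0.15
R4 (z=81.0): moderate=0.57, icy=0.42; AND[max(0, a+b−1)] → w = 0.00
R5 (z=23.0): slow=0.74, dry=0.89; AND[max(0, a+b−1)] → w = 0.63
Weighted average = (0.16·41.0 + 0.46·32.4 + 0.15·82.9 + 0.00·81.0 + 0.63·23.0) / (0.16 + 0.46 + 0.15 + 0.00 + 0.63)
  = 48.3890 / 1.4000 = 34.56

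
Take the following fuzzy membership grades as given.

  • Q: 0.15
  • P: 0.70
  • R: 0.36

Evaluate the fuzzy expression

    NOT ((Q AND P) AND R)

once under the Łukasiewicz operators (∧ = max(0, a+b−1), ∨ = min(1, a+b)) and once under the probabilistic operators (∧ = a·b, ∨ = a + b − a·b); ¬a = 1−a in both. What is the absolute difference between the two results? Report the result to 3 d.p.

0.038

Under Łukasiewicz:
  Q AND P = max(0, a+b−1) on (0.15, 0.70) = 0.00
  (Q AND P) AND R = max(0, a+b−1) on (0.00, 0.36) = 0.00
  NOT ((Q AND P) AND R) = 1 − 0.00 = 1.00
  → value = 1.0000
Under probabilistic:
  Q AND P = a·b on (0.1500, 0.7000) = 0.1050
  (Q AND P) AND R = a·b on (0.1050, 0.3600) = 0.0378
  NOT ((Q AND P) AND R) = 1 − 0.0378 = 0.9622
  → value = 0.9622
|1.0000 − 0.9622| = 0.038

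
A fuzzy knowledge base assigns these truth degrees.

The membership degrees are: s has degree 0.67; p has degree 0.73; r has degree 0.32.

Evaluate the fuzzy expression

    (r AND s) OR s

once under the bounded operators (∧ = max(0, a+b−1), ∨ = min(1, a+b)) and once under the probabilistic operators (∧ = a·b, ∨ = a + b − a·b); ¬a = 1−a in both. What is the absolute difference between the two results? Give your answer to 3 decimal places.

0.071

Under bounded:
  r AND s = max(0, a+b−1) on (0.32, 0.67) = 0.00
  (r AND s) OR s = min(1, a+b) on (0.00, 0.67) = 0.67
  → value = 0.6700
Under probabilistic:
  r AND s = a·b on (0.3200, 0.6700) = 0.2144
  (r AND s) OR s = a + b − a·b on (0.2144, 0.6700) = 0.7408
  → value = 0.7408
|0.6700 − 0.7408| = 0.071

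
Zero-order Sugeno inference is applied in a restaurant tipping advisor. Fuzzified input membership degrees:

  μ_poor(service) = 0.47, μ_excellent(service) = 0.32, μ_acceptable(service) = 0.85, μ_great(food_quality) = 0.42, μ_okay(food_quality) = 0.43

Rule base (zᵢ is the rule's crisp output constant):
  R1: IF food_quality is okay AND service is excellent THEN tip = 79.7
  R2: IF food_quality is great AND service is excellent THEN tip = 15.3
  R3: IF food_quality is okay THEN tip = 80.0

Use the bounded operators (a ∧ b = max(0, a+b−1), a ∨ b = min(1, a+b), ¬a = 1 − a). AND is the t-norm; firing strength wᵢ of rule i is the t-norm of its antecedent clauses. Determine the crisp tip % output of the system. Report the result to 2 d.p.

R1 (z=79.7): okay=0.43, excellent=0.32; AND[max(0, a+b−1)] → w = 0.00
R2 (z=15.3): great=0.42, excellent=0.32; AND[max(0, a+b−1)] → w = 0.00
R3 (z=80.0): okay=0.43 → w = 0.43
Weighted average = (0.00·79.7 + 0.00·15.3 + 0.43·80.0) / (0.00 + 0.00 + 0.43)
  = 34.4000 / 0.4300 = 80.00

80.00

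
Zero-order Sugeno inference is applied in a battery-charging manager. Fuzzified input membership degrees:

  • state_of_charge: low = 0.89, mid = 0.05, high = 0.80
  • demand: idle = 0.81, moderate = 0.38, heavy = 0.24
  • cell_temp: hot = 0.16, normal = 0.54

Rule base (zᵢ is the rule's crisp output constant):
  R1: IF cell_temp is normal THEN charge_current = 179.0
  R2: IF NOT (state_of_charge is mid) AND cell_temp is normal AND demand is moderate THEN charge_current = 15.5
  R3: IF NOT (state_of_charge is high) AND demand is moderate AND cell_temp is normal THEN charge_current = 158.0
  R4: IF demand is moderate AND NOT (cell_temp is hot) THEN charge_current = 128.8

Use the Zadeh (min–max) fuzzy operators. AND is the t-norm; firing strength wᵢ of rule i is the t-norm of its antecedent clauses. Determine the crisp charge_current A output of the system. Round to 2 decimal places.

R1 (z=179.0): normal=0.54 → w = 0.54
R2 (z=15.5): ¬mid=1−0.05=0.95, normal=0.54, moderate=0.38; AND[min(a, b)] → w = 0.38
R3 (z=158.0): ¬high=1−0.80=0.20, moderate=0.38, normal=0.54; AND[min(a, b)] → w = 0.20
R4 (z=128.8): moderate=0.38, ¬hot=1−0.16=0.84; AND[min(a, b)] → w = 0.38
Weighted average = (0.54·179.0 + 0.38·15.5 + 0.20·158.0 + 0.38·128.8) / (0.54 + 0.38 + 0.20 + 0.38)
  = 183.0940 / 1.5000 = 122.06

122.06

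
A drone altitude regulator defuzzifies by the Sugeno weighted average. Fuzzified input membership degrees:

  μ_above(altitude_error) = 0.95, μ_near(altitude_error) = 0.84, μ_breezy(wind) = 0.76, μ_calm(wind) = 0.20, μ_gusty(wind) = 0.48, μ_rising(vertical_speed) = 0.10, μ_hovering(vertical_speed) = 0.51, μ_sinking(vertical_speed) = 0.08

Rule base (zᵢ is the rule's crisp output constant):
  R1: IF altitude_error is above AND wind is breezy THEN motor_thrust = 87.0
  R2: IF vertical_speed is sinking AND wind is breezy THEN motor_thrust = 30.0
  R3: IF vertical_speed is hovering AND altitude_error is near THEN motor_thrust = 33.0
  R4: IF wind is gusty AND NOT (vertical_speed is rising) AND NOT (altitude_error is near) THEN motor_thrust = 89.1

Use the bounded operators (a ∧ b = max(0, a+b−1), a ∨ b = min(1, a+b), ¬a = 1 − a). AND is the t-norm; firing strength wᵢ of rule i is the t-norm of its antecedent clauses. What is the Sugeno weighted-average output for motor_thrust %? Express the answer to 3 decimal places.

69.170

R1 (z=87.0): above=0.95, breezy=0.76; AND[max(0, a+b−1)] → w = 0.71
R2 (z=30.0): sinking=0.08, breezy=0.76; AND[max(0, a+b−1)] → w = 0.00
R3 (z=33.0): hovering=0.51, near=0.84; AND[max(0, a+b−1)] → w = 0.35
R4 (z=89.1): gusty=0.48, ¬rising=1−0.10=0.90, ¬near=1−0.84=0.16; AND[max(0, a+b−1)] → w = 0.00
Weighted average = (0.71·87.0 + 0.00·30.0 + 0.35·33.0 + 0.00·89.1) / (0.71 + 0.00 + 0.35 + 0.00)
  = 73.3200 / 1.0600 = 69.170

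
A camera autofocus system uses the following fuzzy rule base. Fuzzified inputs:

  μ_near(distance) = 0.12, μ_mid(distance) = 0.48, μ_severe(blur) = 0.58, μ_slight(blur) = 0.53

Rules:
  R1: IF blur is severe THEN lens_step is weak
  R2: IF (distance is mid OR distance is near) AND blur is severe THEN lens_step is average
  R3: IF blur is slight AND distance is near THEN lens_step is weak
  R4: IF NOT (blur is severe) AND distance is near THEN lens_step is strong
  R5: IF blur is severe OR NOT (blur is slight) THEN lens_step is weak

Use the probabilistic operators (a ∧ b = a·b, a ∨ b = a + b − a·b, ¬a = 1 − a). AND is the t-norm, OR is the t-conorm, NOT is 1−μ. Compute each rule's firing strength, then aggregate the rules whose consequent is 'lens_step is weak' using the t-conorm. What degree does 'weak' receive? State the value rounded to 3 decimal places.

R1: severe=0.58 → w = 0.5800
R2: (mid=0.48 OR near=0.12) = 0.5424; AND[a·b] with severe=0.58 → w = 0.3146
R3: slight=0.53, near=0.12; AND[a·b] → w = 0.0636
R4: ¬severe=1−0.58=0.42, near=0.12; AND[a·b] → w = 0.0504
R5: severe=0.58, ¬slight=1−0.53=0.47; OR[a + b − a·b] → w = 0.7774
Rules with consequent 'weak': {R1, R3, R5} → strengths 0.5800, 0.0636, 0.7774
Aggregate via t-conorm [a + b − a·b]: 0.9125

0.912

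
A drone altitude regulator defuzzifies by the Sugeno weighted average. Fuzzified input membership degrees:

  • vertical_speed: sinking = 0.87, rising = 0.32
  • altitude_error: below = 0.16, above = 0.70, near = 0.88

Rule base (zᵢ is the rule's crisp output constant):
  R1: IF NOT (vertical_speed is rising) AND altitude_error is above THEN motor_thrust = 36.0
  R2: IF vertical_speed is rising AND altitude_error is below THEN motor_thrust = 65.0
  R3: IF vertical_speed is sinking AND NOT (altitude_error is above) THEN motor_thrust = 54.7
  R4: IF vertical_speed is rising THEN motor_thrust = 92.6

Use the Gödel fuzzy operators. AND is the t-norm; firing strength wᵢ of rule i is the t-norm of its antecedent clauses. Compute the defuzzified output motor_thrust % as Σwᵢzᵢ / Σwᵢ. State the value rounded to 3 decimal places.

55.426

R1 (z=36.0): ¬rising=1−0.32=0.68, above=0.70; AND[min(a, b)] → w = 0.68
R2 (z=65.0): rising=0.32, below=0.16; AND[min(a, b)] → w = 0.16
R3 (z=54.7): sinking=0.87, ¬above=1−0.70=0.30; AND[min(a, b)] → w = 0.30
R4 (z=92.6): rising=0.32 → w = 0.32
Weighted average = (0.68·36.0 + 0.16·65.0 + 0.30·54.7 + 0.32·92.6) / (0.68 + 0.16 + 0.30 + 0.32)
  = 80.9220 / 1.4600 = 55.426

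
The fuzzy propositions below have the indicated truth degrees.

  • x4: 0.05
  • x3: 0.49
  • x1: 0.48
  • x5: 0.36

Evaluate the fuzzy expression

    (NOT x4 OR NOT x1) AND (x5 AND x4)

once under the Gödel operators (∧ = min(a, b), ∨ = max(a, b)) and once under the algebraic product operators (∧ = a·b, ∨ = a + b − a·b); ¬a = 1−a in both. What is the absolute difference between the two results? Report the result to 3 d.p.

0.032

Under Gödel:
  NOT x4 = 1 − 0.05 = 0.95
  NOT x1 = 1 − 0.48 = 0.52
  NOT x4 OR NOT x1 = max(a, b) on (0.95, 0.52) = 0.95
  x5 AND x4 = min(a, b) on (0.36, 0.05) = 0.05
  (NOT x4 OR NOT x1) AND (x5 AND x4) = min(a, b) on (0.95, 0.05) = 0.05
  → value = 0.0500
Under algebraic product:
  NOT x4 = 1 − 0.0500 = 0.9500
  NOT x1 = 1 − 0.4800 = 0.5200
  NOT x4 OR NOT x1 = a + b − a·b on (0.9500, 0.5200) = 0.9760
  x5 AND x4 = a·b on (0.3600, 0.0500) = 0.0180
  (NOT x4 OR NOT x1) AND (x5 AND x4) = a·b on (0.9760, 0.0180) = 0.0176
  → value = 0.0176
|0.0500 − 0.0176| = 0.032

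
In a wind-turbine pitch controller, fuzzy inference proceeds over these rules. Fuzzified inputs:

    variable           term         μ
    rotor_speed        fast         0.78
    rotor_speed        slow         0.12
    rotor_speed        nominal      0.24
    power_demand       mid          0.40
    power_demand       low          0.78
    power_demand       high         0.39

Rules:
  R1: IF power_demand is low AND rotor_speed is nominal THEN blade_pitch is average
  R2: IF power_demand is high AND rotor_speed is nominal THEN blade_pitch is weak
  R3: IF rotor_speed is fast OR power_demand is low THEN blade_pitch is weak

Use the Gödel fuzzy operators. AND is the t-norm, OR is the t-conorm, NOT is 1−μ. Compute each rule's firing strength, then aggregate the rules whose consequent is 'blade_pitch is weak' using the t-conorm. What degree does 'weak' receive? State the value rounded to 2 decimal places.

R1: low=0.78, nominal=0.24; AND[min(a, b)] → w = 0.24
R2: high=0.39, nominal=0.24; AND[min(a, b)] → w = 0.24
R3: fast=0.78, low=0.78; OR[max(a, b)] → w = 0.78
Rules with consequent 'weak': {R2, R3} → strengths 0.24, 0.78
Aggregate via t-conorm [max(a, b)]: 0.78

0.78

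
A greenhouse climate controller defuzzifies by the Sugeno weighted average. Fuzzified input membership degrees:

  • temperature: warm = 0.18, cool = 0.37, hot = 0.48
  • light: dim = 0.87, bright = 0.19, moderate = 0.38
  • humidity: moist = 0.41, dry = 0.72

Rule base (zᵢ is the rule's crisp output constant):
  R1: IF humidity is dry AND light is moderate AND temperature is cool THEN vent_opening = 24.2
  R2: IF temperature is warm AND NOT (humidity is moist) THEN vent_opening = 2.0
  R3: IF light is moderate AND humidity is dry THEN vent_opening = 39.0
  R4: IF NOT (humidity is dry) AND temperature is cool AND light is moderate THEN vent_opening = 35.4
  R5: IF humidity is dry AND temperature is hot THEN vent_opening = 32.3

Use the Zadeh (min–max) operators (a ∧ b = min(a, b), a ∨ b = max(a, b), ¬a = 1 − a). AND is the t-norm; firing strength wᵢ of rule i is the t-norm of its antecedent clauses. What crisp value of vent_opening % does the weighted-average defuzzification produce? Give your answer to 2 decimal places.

R1 (z=24.2): dry=0.72, moderate=0.38, cool=0.37; AND[min(a, b)] → w = 0.37
R2 (z=2.0): warm=0.18, ¬moist=1−0.41=0.59; AND[min(a, b)] → w = 0.18
R3 (z=39.0): moderate=0.38, dry=0.72; AND[min(a, b)] → w = 0.38
R4 (z=35.4): ¬dry=1−0.72=0.28, cool=0.37, moderate=0.38; AND[min(a, b)] → w = 0.28
R5 (z=32.3): dry=0.72, hot=0.48; AND[min(a, b)] → w = 0.48
Weighted average = (0.37·24.2 + 0.18·2.0 + 0.38·39.0 + 0.28·35.4 + 0.48·32.3) / (0.37 + 0.18 + 0.38 + 0.28 + 0.48)
  = 49.5500 / 1.6900 = 29.32

29.32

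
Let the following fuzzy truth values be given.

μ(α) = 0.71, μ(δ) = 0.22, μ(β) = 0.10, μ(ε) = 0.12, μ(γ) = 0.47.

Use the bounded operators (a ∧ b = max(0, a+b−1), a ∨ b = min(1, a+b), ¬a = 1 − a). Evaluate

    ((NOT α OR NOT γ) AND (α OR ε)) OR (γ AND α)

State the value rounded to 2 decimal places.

NOT α = 1 − 0.71 = 0.29
NOT γ = 1 − 0.47 = 0.53
NOT α OR NOT γ = min(1, a+b) on (0.29, 0.53) = 0.82
α OR ε = min(1, a+b) on (0.71, 0.12) = 0.83
(NOT α OR NOT γ) AND (α OR ε) = max(0, a+b−1) on (0.82, 0.83) = 0.65
γ AND α = max(0, a+b−1) on (0.47, 0.71) = 0.18
((NOT α OR NOT γ) AND (α OR ε)) OR (γ AND α) = min(1, a+b) on (0.65, 0.18) = 0.83

0.83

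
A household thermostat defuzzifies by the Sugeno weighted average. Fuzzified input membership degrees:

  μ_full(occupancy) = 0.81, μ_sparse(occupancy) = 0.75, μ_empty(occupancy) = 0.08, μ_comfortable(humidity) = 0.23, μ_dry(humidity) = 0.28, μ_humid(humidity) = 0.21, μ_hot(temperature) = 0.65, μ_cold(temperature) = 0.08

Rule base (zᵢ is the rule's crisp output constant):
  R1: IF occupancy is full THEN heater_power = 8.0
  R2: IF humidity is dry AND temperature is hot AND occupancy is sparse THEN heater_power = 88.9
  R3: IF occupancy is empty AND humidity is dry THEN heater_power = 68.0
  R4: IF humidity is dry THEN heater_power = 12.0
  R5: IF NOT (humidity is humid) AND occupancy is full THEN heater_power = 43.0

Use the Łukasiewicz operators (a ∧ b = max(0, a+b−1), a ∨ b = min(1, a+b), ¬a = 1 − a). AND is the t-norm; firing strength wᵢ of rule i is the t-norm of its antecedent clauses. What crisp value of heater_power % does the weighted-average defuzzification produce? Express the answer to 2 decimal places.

21.09

R1 (z=8.0): full=0.81 → w = 0.81
R2 (z=88.9): dry=0.28, hot=0.65, sparse=0.75; AND[max(0, a+b−1)] → w = 0.00
R3 (z=68.0): empty=0.08, dry=0.28; AND[max(0, a+b−1)] → w = 0.00
R4 (z=12.0): dry=0.28 → w = 0.28
R5 (z=43.0): ¬humid=1−0.21=0.79, full=0.81; AND[max(0, a+b−1)] → w = 0.60
Weighted average = (0.81·8.0 + 0.00·88.9 + 0.00·68.0 + 0.28·12.0 + 0.60·43.0) / (0.81 + 0.00 + 0.00 + 0.28 + 0.60)
  = 35.6400 / 1.6900 = 21.09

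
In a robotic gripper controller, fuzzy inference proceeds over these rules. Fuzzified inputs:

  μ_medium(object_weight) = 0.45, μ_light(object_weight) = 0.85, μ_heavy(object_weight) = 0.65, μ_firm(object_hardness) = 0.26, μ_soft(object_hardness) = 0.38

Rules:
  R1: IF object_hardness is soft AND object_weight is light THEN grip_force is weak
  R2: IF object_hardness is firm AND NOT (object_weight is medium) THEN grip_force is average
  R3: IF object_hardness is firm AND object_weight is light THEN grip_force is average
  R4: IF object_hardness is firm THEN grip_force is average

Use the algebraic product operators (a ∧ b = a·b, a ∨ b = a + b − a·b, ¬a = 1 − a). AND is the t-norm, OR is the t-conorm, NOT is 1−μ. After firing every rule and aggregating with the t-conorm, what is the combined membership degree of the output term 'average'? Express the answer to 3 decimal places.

0.506

R1: soft=0.38, light=0.85; AND[a·b] → w = 0.3230
R2: firm=0.26, ¬medium=1−0.45=0.55; AND[a·b] → w = 0.1430
R3: firm=0.26, light=0.85; AND[a·b] → w = 0.2210
R4: firm=0.26 → w = 0.2600
Rules with consequent 'average': {R2, R3, R4} → strengths 0.1430, 0.2210, 0.2600
Aggregate via t-conorm [a + b − a·b]: 0.5060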